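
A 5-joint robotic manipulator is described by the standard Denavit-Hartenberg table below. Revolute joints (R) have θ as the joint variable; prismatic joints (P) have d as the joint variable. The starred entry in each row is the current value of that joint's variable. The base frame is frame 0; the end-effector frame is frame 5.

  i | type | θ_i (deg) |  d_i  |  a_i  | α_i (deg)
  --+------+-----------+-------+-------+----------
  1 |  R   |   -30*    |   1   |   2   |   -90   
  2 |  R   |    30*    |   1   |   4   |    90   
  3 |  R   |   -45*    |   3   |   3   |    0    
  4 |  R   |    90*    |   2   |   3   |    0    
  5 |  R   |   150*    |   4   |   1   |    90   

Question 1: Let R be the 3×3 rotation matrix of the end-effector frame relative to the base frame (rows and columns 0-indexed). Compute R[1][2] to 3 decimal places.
0.949

End-effector z-axis (col 2 of R) = (0.2888,0.9486,0.1294)
R[1][2] = 0.9486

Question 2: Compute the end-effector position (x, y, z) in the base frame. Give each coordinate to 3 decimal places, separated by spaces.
11.457 -5.759 5.156

after link 1: o_1 = (1.7321, -1.0000, 1.0000)
after link 2: o_2 = (5.2321, -1.8660, -1.0000)
after link 3: o_3 = (7.0614, -5.3717, 0.5374)
after link 4: o_4 = (10.5791, -4.9531, 1.2088)
after link 5: o_5 = (11.4573, -5.7590, 5.1559)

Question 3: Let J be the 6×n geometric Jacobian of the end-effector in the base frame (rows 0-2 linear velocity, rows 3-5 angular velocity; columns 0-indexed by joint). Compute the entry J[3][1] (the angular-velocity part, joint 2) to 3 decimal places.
0.500

axis z_1 = (0.5000,0.8660,0.0000); lever o_n−o_1 = (9.7252,-4.7590,4.1559)
cross product → J_v[:, 1] = (3.5991,-2.0779,-10.8018)
J_ω[:, 1] = z_1
entry J[3][1] = 0.5000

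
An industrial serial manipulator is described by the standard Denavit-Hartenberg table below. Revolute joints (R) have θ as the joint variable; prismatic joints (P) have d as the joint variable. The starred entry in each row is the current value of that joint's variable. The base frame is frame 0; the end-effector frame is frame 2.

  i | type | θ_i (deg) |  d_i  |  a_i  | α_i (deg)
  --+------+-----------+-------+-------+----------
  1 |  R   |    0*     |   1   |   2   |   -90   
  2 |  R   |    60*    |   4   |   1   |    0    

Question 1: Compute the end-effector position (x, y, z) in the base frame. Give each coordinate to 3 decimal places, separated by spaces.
2.500 4.000 0.134

after link 1: o_1 = (2.0000, 0.0000, 1.0000)
after link 2: o_2 = (2.5000, 4.0000, 0.1340)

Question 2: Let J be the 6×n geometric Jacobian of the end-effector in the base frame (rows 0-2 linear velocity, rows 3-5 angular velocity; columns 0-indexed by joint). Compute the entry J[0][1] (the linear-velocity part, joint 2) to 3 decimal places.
-0.866

axis z_1 = (0.0000,1.0000,0.0000); lever o_n−o_1 = (0.5000,4.0000,-0.8660)
cross product → J_v[:, 1] = (-0.8660,0.0000,-0.5000)
J_ω[:, 1] = z_1
entry J[0][1] = -0.8660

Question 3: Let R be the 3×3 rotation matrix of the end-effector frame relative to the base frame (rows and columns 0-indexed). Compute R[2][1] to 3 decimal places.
-0.500

End-effector y-axis (col 1 of R) = (-0.8660,0.0000,-0.5000)
R[2][1] = -0.5000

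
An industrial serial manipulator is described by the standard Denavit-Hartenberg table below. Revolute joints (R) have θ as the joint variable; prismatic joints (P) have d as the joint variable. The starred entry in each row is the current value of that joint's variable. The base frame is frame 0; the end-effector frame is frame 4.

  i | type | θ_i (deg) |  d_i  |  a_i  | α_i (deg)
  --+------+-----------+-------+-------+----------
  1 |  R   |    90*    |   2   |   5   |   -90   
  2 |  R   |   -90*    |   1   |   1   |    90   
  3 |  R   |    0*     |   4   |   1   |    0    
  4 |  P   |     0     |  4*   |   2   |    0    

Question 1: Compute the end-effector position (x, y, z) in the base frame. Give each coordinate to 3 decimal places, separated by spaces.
after link 1: o_1 = (0.0000, 5.0000, 2.0000)
after link 2: o_2 = (-1.0000, 5.0000, 3.0000)
after link 3: o_3 = (-1.0000, 1.0000, 4.0000)
after link 4: o_4 = (-1.0000, -3.0000, 6.0000)

-1.000 -3.000 6.000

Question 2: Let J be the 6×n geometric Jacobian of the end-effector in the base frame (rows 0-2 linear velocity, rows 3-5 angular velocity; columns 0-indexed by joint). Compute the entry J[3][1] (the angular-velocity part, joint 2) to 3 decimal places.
-1.000

axis z_1 = (-1.0000,0.0000,0.0000); lever o_n−o_1 = (-1.0000,-8.0000,4.0000)
cross product → J_v[:, 1] = (0.0000,4.0000,8.0000)
J_ω[:, 1] = z_1
entry J[3][1] = -1.0000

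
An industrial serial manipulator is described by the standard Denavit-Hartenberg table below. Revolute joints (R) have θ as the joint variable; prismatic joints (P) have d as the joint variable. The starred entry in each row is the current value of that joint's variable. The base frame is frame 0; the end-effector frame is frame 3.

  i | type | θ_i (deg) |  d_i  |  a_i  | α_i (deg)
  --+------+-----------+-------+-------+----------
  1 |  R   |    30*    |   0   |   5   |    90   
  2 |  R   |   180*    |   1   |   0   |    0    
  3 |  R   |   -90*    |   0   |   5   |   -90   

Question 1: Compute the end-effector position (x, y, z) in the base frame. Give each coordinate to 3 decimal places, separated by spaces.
4.830 1.634 5.000

after link 1: o_1 = (4.3301, 2.5000, 0.0000)
after link 2: o_2 = (4.8301, 1.6340, 0.0000)
after link 3: o_3 = (4.8301, 1.6340, 5.0000)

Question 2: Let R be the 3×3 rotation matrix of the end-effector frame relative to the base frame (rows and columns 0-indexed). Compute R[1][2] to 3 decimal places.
-0.500

End-effector z-axis (col 2 of R) = (-0.8660,-0.5000,0.0000)
R[1][2] = -0.5000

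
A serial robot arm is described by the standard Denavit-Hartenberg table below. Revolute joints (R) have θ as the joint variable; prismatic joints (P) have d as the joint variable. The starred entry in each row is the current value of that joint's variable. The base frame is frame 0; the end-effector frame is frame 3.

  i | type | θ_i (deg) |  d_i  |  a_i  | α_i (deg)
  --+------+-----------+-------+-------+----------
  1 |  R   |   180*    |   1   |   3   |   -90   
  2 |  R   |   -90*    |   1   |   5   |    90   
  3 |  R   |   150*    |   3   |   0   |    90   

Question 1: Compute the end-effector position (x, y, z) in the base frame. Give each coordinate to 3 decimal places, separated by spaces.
after link 1: o_1 = (-3.0000, 0.0000, 1.0000)
after link 2: o_2 = (-3.0000, -1.0000, 6.0000)
after link 3: o_3 = (-0.0000, -1.0000, 6.0000)

-0.000 -1.000 6.000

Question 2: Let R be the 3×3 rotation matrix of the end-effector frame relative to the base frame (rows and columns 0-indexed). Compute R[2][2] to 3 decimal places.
End-effector z-axis (col 2 of R) = (-0.0000,-0.8660,0.5000)
R[2][2] = 0.5000

0.500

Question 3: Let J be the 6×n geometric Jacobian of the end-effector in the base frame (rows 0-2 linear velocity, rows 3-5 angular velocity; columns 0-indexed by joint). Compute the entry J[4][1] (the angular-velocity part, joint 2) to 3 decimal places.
-1.000

axis z_1 = (-0.0000,-1.0000,0.0000); lever o_n−o_1 = (3.0000,-1.0000,5.0000)
cross product → J_v[:, 1] = (-5.0000,0.0000,3.0000)
J_ω[:, 1] = z_1
entry J[4][1] = -1.0000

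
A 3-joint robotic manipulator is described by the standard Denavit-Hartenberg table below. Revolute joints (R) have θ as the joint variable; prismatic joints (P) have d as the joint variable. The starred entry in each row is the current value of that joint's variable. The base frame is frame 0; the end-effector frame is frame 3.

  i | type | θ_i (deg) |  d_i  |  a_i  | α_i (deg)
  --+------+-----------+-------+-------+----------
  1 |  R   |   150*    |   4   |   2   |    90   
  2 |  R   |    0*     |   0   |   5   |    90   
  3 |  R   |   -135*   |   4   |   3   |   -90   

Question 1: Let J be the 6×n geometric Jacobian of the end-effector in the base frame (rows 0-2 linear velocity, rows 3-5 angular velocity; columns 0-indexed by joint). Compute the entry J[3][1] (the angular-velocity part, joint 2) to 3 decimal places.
0.500

axis z_1 = (0.5000,0.8660,0.0000); lever o_n−o_1 = (-3.5537,-0.3978,-4.0000)
cross product → J_v[:, 1] = (-3.4641,2.0000,2.8787)
J_ω[:, 1] = z_1
entry J[3][1] = 0.5000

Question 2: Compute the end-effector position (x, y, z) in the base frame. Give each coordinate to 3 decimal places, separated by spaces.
-5.286 0.602 -0.000

after link 1: o_1 = (-1.7321, 1.0000, 4.0000)
after link 2: o_2 = (-6.0622, 3.5000, 4.0000)
after link 3: o_3 = (-5.2857, 0.6022, -0.0000)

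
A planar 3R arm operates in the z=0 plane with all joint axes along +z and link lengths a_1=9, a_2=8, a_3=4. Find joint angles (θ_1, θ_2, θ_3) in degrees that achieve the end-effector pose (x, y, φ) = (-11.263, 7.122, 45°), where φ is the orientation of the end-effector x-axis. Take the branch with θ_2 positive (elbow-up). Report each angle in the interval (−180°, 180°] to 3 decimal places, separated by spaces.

135.000 59.999 -149.999

wrist centre = target − a_3·(cos φ, sin φ) = (-14.0914, 4.2936)
cos θ_2 = (217.0031−9²−8²)/(2·9·8) = 0.5000; θ_2 = 59.9986° (elbow-up)
β = atan2(4.2936,-14.0914) = 163.0543°; ψ = atan2(6.9281,13.0002) = 28.0542°
θ_1 = β − ψ = 135.0001°
θ_3 = φ − θ_1 − θ_2 = -149.9987° (wrapped to (-180°,180°])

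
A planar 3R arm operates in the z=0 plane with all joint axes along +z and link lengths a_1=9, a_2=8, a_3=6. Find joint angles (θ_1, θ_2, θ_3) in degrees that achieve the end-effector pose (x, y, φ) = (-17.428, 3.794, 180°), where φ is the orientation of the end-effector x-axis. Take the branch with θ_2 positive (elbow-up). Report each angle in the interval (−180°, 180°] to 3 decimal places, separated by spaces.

120.000 90.003 -30.002

wrist centre = target − a_3·(cos φ, sin φ) = (-11.4280, 3.7940)
cos θ_2 = (144.9936−9²−8²)/(2·9·8) = -0.0000; θ_2 = 90.0025° (elbow-up)
β = atan2(3.7940,-11.4280) = 161.6343°; ψ = atan2(8.0000,8.9996) = 41.6347°
θ_1 = β − ψ = 119.9996°
θ_3 = φ − θ_1 − θ_2 = -30.0021° (wrapped to (-180°,180°])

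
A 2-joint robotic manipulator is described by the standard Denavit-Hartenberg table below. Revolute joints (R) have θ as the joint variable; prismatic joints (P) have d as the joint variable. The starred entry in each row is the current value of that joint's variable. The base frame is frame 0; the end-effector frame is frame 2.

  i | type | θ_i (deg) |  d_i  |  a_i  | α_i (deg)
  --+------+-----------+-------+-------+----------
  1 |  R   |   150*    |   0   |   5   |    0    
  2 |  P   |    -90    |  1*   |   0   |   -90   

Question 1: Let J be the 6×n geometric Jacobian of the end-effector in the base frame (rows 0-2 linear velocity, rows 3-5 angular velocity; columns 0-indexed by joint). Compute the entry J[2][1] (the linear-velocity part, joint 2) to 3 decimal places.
prismatic axis z_1 = (0.0000,0.0000,1.0000)
J_v[:, 1] = z_1; J_ω[:, 1] = (0,0,0)
entry J[2][1] = 1.0000

1.000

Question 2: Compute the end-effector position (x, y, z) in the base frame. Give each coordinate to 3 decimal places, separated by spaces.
after link 1: o_1 = (-4.3301, 2.5000, 0.0000)
after link 2: o_2 = (-4.3301, 2.5000, 1.0000)

-4.330 2.500 1.000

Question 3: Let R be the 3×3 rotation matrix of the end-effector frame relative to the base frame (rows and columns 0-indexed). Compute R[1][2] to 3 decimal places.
0.500

End-effector z-axis (col 2 of R) = (-0.8660,0.5000,0.0000)
R[1][2] = 0.5000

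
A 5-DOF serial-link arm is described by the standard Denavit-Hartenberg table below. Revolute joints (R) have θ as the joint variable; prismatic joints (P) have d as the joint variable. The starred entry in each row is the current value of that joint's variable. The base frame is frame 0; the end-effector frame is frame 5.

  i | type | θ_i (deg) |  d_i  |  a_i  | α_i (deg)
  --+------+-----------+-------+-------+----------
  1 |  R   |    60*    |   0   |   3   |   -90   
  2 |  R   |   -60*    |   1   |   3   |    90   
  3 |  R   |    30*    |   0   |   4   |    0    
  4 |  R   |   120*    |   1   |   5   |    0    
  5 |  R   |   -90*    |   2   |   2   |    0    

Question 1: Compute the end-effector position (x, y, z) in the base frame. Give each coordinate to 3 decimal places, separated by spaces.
-5.279 5.321 4.214

after link 1: o_1 = (1.5000, 2.5981, 0.0000)
after link 2: o_2 = (1.3840, 4.3971, 2.5981)
after link 3: o_3 = (0.5179, 6.8971, 5.5981)
after link 4: o_4 = (-3.1627, 5.5221, 2.3481)
after link 5: o_5 = (-5.2787, 5.3212, 4.2141)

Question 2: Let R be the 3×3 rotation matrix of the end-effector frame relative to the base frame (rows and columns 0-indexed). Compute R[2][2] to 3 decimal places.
0.500

End-effector z-axis (col 2 of R) = (-0.4330,-0.7500,0.5000)
R[2][2] = 0.5000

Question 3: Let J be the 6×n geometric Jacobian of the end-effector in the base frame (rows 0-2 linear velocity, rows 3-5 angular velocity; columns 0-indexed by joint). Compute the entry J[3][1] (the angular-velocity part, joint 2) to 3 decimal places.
axis z_1 = (-0.8660,0.5000,0.0000); lever o_n−o_1 = (-6.7787,2.7231,4.2141)
cross product → J_v[:, 1] = (2.1071,3.6495,1.0311)
J_ω[:, 1] = z_1
entry J[3][1] = -0.8660

-0.866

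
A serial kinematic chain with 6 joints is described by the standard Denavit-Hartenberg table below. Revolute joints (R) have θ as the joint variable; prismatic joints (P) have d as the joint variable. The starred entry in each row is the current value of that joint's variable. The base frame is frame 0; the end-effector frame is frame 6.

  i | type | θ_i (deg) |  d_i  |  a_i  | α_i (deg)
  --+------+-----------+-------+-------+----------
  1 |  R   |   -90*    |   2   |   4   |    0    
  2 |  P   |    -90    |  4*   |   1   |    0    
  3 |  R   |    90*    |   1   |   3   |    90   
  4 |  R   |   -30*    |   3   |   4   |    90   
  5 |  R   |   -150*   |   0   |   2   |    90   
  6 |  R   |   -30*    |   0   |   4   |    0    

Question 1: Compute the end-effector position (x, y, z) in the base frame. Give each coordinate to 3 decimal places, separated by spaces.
-1.268 -7.366 9.098

after link 1: o_1 = (0.0000, -4.0000, 2.0000)
after link 2: o_2 = (-1.0000, -4.0000, 6.0000)
after link 3: o_3 = (-1.0000, -7.0000, 7.0000)
after link 4: o_4 = (-4.0000, -10.4641, 5.0000)
after link 5: o_5 = (-3.0000, -8.9641, 5.8660)
after link 6: o_6 = (-1.2679, -7.3660, 9.0981)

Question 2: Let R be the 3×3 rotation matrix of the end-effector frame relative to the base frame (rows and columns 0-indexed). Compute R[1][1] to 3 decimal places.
0.808

End-effector y-axis (col 1 of R) = (0.2500,0.8080,-0.5335)
R[1][1] = 0.8080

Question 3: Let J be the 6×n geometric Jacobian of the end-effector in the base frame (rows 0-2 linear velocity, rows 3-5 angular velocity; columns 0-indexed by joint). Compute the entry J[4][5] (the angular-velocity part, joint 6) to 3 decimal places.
axis z_5 = (-0.8660,0.4330,0.2500); lever o_n−o_5 = (1.7321,1.5981,3.2321)
cross product → J_v[:, 5] = (1.0000,3.2321,-2.1340)
J_ω[:, 5] = z_5
entry J[4][5] = 0.4330

0.433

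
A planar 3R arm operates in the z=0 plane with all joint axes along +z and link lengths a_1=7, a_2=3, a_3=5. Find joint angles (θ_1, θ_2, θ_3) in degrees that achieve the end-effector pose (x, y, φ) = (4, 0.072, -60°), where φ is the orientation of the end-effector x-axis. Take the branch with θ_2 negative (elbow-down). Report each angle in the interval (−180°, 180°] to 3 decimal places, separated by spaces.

90.003 -149.995 -0.008

wrist centre = target − a_3·(cos φ, sin φ) = (1.5000, 4.4021)
cos θ_2 = (21.6287−7²−3²)/(2·7·3) = -0.8660; θ_2 = -149.9951° (elbow-down)
β = atan2(4.4021,1.5000) = 71.1837°; ψ = atan2(-1.5002,4.4021) = -18.8191°
θ_1 = β − ψ = 90.0029°
θ_3 = φ − θ_1 − θ_2 = -0.0078° (wrapped to (-180°,180°])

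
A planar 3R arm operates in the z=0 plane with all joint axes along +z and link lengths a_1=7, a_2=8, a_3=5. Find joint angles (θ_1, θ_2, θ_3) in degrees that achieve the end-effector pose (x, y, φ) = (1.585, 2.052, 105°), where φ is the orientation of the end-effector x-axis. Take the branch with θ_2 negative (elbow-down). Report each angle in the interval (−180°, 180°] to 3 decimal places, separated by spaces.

wrist centre = target − a_3·(cos φ, sin φ) = (2.8791, -2.7776)
cos θ_2 = (16.0044−7²−8²)/(2·7·8) = -0.8660; θ_2 = -150.0008° (elbow-down)
β = atan2(-2.7776,2.8791) = -43.9724°; ψ = atan2(-3.9999,0.0717) = -88.9724°
θ_1 = β − ψ = 45.0001°
θ_3 = φ − θ_1 − θ_2 = -149.9993° (wrapped to (-180°,180°])

45.000 -150.001 -149.999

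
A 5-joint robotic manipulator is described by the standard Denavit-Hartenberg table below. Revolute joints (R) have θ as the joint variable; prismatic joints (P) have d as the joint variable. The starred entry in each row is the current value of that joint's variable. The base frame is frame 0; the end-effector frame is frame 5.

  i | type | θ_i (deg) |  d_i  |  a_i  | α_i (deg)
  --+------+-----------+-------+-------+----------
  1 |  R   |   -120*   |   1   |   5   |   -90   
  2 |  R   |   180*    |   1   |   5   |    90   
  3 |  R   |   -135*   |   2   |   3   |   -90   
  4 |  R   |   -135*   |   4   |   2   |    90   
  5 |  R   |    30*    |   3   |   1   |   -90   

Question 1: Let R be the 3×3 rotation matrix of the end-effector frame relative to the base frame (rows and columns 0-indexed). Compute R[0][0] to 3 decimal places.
0.462

End-effector x-axis (col 0 of R) = (0.4621,0.6415,-0.6124)
R[0][0] = 0.4621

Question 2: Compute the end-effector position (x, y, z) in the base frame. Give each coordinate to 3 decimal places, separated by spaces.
0.810 4.144 -0.905

after link 1: o_1 = (-2.5000, -4.3301, 1.0000)
after link 2: o_2 = (0.8660, -0.5000, 1.0000)
after link 3: o_3 = (-2.0318, -1.2765, -1.0000)
after link 4: o_4 = (-1.7010, 2.9533, -2.4142)
after link 5: o_5 = (0.8101, 4.1438, -0.9053)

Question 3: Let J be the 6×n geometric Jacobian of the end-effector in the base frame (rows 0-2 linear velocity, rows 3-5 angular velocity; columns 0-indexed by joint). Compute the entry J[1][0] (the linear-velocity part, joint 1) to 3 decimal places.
axis z_0 = ẑ; lever o_n−o_0 = (0.8101,4.1438,-0.9053)
cross product → J_v[:, 0] = (-4.1438,0.8101,0.0000)
J_ω[:, 0] = z_0
entry J[1][0] = 0.8101

0.810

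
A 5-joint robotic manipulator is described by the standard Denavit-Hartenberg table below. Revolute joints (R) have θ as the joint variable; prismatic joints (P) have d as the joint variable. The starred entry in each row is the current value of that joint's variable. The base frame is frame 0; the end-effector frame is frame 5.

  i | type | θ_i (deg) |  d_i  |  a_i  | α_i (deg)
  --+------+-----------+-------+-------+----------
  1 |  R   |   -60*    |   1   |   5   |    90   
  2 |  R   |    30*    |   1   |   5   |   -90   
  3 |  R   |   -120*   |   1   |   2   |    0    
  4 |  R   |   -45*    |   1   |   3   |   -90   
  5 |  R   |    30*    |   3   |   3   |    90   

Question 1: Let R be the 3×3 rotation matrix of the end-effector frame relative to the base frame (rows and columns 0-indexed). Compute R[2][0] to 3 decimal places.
-0.851

End-effector x-axis (col 0 of R) = (-0.4313,0.2988,-0.8513)
R[2][0] = -0.8513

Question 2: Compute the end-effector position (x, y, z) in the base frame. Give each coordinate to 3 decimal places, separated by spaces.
after link 1: o_1 = (2.5000, -4.3301, 1.0000)
after link 2: o_2 = (3.7990, -8.5801, 3.5000)
after link 3: o_3 = (1.6160, -8.2631, 3.8660)
after link 4: o_4 = (-0.5612, -6.0450, 3.2832)
after link 5: o_5 = (-4.0285, -7.1798, 1.1176)

-4.029 -7.180 1.118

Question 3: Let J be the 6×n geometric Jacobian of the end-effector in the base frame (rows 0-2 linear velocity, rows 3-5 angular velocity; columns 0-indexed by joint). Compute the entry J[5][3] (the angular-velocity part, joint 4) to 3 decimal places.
0.866

axis z_3 = (-0.2500,0.4330,0.8660); lever o_n−o_3 = (-5.6445,1.0833,-2.7484)
cross product → J_v[:, 3] = (-2.1283,-5.5754,2.1733)
J_ω[:, 3] = z_3
entry J[5][3] = 0.8660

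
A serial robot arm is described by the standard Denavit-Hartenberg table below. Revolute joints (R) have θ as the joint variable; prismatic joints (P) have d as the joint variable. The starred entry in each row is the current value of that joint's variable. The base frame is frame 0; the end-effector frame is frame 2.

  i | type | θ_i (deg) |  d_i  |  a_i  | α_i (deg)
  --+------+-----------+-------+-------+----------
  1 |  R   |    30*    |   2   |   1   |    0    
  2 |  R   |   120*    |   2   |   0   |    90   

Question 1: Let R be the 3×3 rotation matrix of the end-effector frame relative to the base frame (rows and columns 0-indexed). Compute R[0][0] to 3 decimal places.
End-effector x-axis (col 0 of R) = (-0.8660,0.5000,0.0000)
R[0][0] = -0.8660

-0.866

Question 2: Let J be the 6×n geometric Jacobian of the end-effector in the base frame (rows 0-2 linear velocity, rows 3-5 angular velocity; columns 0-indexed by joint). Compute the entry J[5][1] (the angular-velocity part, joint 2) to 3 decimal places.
axis z_1 = (0.0000,0.0000,1.0000); lever o_n−o_1 = (0.0000,0.0000,2.0000)
cross product → J_v[:, 1] = (0.0000,0.0000,0.0000)
J_ω[:, 1] = z_1
entry J[5][1] = 1.0000

1.000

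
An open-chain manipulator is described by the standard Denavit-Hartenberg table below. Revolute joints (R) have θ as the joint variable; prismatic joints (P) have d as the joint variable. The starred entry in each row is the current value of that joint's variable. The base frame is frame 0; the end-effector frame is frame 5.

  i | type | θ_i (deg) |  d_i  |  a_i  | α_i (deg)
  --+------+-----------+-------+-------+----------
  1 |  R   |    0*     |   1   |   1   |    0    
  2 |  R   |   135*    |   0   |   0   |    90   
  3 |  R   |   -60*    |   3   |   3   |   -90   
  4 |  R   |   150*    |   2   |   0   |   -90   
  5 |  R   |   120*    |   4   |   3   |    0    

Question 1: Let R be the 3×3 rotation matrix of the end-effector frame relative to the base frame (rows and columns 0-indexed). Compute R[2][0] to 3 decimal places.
-0.808

End-effector x-axis (col 0 of R) = (0.5540,-0.2005,-0.8080)
R[2][0] = -0.8080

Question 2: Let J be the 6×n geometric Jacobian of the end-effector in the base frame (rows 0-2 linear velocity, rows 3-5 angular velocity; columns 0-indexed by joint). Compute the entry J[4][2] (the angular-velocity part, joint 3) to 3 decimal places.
0.707

axis z_2 = (0.7071,0.7071,0.0000); lever o_n−o_2 = (4.6546,5.5477,-2.2901)
cross product → J_v[:, 2] = (-1.6193,1.6193,0.6316)
J_ω[:, 2] = z_2
entry J[4][2] = 0.7071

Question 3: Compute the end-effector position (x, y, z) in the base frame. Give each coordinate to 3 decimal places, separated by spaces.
after link 1: o_1 = (1.0000, 0.0000, 1.0000)
after link 2: o_2 = (1.0000, 0.0000, 1.0000)
after link 3: o_3 = (2.0607, 3.1820, -1.5981)
after link 4: o_4 = (0.8359, 4.4067, -0.5981)
after link 5: o_5 = (5.6546, 5.5477, -1.2901)

5.655 5.548 -1.290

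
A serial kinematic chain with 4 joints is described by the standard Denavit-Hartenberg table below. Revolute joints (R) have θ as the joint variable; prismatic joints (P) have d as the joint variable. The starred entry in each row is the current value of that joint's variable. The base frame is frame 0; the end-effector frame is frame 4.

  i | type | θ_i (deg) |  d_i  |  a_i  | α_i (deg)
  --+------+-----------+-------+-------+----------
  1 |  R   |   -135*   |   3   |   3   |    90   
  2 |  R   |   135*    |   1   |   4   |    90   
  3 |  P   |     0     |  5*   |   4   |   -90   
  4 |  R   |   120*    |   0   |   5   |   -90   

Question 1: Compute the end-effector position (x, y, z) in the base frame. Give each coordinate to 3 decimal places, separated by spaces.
after link 1: o_1 = (-2.1213, -2.1213, 3.0000)
after link 2: o_2 = (-0.8284, 0.5858, 5.8284)
after link 3: o_3 = (-1.3284, 0.0858, 12.1924)
after link 4: o_4 = (-0.4134, 1.0008, 7.3628)

-0.413 1.001 7.363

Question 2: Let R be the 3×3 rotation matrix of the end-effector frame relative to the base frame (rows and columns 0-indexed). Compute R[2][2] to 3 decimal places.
-0.259

End-effector z-axis (col 2 of R) = (-0.6830,-0.6830,-0.2588)
R[2][2] = -0.2588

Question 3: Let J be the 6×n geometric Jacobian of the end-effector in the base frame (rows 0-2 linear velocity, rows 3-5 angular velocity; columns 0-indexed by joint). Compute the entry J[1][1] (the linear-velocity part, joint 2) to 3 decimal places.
3.085

axis z_1 = (-0.7071,0.7071,0.0000); lever o_n−o_1 = (1.7080,3.1222,4.3628)
cross product → J_v[:, 1] = (3.0849,3.0849,-3.4154)
J_ω[:, 1] = z_1
entry J[1][1] = 3.0849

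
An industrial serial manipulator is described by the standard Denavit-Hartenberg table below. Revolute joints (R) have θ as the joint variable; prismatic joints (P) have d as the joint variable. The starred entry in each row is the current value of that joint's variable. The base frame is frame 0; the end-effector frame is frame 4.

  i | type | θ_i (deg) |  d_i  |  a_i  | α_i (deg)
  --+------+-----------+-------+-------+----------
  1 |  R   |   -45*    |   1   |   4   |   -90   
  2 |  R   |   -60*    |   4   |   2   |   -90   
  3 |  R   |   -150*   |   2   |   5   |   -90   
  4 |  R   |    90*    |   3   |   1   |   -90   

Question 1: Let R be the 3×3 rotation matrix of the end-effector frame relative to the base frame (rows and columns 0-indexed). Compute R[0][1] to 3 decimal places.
-0.789

End-effector y-axis (col 1 of R) = (-0.7891,-0.4356,-0.4330)
R[0][1] = -0.7891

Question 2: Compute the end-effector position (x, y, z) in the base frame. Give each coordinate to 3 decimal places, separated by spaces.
9.581 3.286 -0.219

after link 1: o_1 = (2.8284, -2.8284, 1.0000)
after link 2: o_2 = (6.3640, -0.7071, 2.7321)
after link 3: o_3 = (7.8255, 1.3668, -2.0179)
after link 4: o_4 = (9.5806, 3.2860, -0.2189)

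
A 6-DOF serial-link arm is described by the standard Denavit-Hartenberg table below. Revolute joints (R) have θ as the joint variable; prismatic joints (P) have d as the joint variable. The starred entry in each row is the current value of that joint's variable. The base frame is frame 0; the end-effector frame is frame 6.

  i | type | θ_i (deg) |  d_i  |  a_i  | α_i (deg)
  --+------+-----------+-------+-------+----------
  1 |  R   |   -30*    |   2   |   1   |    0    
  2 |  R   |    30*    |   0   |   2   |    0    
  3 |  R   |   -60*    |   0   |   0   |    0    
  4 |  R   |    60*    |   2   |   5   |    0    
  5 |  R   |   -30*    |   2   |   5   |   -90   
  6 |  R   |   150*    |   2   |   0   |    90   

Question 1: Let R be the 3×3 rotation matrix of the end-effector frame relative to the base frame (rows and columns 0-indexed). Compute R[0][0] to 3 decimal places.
-0.750

End-effector x-axis (col 0 of R) = (-0.7500,0.4330,-0.5000)
R[0][0] = -0.7500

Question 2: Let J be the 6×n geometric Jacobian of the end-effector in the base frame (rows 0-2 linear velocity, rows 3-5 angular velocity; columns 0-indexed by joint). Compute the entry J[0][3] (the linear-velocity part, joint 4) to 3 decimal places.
0.768

axis z_3 = (0.0000,0.0000,1.0000); lever o_n−o_3 = (10.3301,-0.7679,4.0000)
cross product → J_v[:, 3] = (0.7679,10.3301,-0.0000)
J_ω[:, 3] = z_3
entry J[0][3] = 0.7679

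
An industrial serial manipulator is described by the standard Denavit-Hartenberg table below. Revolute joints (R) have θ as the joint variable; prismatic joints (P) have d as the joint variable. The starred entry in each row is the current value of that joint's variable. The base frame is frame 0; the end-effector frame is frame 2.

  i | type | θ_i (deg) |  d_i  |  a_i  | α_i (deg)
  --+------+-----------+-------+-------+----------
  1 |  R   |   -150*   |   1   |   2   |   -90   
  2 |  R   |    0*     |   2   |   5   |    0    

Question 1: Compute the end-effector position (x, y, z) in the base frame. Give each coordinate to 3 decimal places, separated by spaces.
after link 1: o_1 = (-1.7321, -1.0000, 1.0000)
after link 2: o_2 = (-5.0622, -5.2321, 1.0000)

-5.062 -5.232 1.000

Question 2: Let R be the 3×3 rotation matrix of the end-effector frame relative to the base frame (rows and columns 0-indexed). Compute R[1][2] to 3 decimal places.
-0.866

End-effector z-axis (col 2 of R) = (0.5000,-0.8660,0.0000)
R[1][2] = -0.8660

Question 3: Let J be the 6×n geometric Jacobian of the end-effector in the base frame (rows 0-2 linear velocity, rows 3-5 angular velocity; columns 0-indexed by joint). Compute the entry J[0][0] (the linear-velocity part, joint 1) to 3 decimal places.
axis z_0 = ẑ; lever o_n−o_0 = (-5.0622,-5.2321,1.0000)
cross product → J_v[:, 0] = (5.2321,-5.0622,0.0000)
J_ω[:, 0] = z_0
entry J[0][0] = 5.2321

5.232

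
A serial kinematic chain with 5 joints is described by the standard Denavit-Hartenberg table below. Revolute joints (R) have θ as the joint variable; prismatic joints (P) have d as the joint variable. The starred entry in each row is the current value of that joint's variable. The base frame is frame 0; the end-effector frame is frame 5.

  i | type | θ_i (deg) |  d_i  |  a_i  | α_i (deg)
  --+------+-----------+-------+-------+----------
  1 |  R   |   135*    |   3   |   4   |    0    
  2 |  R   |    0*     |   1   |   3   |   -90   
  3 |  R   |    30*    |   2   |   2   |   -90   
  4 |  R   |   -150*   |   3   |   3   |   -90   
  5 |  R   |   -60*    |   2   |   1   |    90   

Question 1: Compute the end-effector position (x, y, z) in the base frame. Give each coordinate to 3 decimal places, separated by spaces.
-7.440 -0.313 0.667

after link 1: o_1 = (-2.8284, 2.8284, 3.0000)
after link 2: o_2 = (-4.9497, 4.9497, 4.0000)
after link 3: o_3 = (-7.5887, 4.7603, 3.0000)
after link 4: o_4 = (-5.9977, 1.0480, 1.7010)
after link 5: o_5 = (-7.4403, -0.3125, 0.6675)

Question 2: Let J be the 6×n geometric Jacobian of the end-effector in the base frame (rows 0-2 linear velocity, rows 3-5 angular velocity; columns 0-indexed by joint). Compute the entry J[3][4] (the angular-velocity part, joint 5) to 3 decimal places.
axis z_4 = (-0.9186,-0.3062,-0.2500); lever o_n−o_4 = (-1.4425,-1.3605,-1.0335)
cross product → J_v[:, 4] = (-0.0237,-0.5887,0.8080)
J_ω[:, 4] = z_4
entry J[3][4] = -0.9186

-0.919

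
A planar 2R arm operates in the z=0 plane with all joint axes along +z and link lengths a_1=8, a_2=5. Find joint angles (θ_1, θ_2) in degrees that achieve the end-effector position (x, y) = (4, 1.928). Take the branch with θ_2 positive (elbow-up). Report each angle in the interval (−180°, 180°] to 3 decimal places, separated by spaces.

-8.529 150.001

cos θ_2 = (19.7172−8²−5²)/(2·8·5) = -0.8660; θ_2 = 150.0011° (elbow-up)
β = atan2(1.9280,4.0000) = 25.7341°; ψ = atan2(2.4999,3.6698) = 34.2630°
θ_1 = β − ψ = -8.5290°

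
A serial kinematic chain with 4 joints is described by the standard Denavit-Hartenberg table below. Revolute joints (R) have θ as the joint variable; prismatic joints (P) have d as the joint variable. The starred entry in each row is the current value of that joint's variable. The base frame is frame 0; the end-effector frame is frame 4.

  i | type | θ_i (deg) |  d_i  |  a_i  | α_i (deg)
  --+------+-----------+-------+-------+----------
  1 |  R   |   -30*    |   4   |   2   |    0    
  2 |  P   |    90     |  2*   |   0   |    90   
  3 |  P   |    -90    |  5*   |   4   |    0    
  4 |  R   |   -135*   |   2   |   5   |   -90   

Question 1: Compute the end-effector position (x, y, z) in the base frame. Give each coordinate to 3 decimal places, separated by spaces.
after link 1: o_1 = (1.7321, -1.0000, 4.0000)
after link 2: o_2 = (1.7321, -1.0000, 6.0000)
after link 3: o_3 = (6.0622, -3.5000, 2.0000)
after link 4: o_4 = (6.0265, -7.5619, 5.5355)

6.026 -7.562 5.536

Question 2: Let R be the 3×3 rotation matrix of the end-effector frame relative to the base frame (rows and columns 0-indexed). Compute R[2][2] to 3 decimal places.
-0.707

End-effector z-axis (col 2 of R) = (-0.3536,-0.6124,-0.7071)
R[2][2] = -0.7071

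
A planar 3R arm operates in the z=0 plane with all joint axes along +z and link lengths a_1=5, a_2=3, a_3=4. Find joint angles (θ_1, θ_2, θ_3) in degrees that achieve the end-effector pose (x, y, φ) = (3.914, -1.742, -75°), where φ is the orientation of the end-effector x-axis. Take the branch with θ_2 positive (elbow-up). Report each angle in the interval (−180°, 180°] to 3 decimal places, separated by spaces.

wrist centre = target − a_3·(cos φ, sin φ) = (2.8787, 2.1217)
cos θ_2 = (12.7887−5²−3²)/(2·5·3) = -0.7070; θ_2 = 134.9949° (elbow-up)
β = atan2(2.1217,2.8787) = 36.3913°; ψ = atan2(2.1215,2.8789) = 36.3874°
θ_1 = β − ψ = 0.0039°
θ_3 = φ − θ_1 − θ_2 = 150.0012° (wrapped to (-180°,180°])

0.004 134.995 150.001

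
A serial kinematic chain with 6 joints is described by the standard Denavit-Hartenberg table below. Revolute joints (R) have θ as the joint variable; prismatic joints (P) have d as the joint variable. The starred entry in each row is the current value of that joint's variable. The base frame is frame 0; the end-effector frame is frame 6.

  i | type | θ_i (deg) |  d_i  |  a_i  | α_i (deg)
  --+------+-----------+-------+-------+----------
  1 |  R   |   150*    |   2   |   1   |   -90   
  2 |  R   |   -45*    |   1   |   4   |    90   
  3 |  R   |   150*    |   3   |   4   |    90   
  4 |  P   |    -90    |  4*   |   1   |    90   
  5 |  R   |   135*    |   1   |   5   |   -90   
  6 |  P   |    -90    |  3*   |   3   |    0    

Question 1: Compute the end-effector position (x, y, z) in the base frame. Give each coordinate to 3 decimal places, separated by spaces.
after link 1: o_1 = (-0.8660, 0.5000, 2.0000)
after link 2: o_2 = (-3.8155, 1.0482, 4.8284)
after link 3: o_3 = (-0.8571, -2.9693, 4.5003)
after link 4: o_4 = (-4.4262, -4.9086, 5.2074)
after link 5: o_5 = (-5.1550, -7.4461, 9.5697)
after link 6: o_6 = (-3.1288, -4.7625, 12.1569)

-3.129 -4.762 12.157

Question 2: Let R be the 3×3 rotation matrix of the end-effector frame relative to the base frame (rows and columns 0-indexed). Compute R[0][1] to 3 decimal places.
End-effector y-axis (col 1 of R) = (-0.0897,-0.6553,0.7500)
R[0][1] = -0.0897

-0.090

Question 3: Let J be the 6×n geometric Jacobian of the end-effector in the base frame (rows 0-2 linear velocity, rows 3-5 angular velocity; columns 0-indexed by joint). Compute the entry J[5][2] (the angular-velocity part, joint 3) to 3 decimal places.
0.707

axis z_2 = (0.6124,-0.3536,0.7071); lever o_n−o_2 = (0.6867,-5.8107,7.3284)
cross product → J_v[:, 2] = (1.5178,-4.0022,-3.3155)
J_ω[:, 2] = z_2
entry J[5][2] = 0.7071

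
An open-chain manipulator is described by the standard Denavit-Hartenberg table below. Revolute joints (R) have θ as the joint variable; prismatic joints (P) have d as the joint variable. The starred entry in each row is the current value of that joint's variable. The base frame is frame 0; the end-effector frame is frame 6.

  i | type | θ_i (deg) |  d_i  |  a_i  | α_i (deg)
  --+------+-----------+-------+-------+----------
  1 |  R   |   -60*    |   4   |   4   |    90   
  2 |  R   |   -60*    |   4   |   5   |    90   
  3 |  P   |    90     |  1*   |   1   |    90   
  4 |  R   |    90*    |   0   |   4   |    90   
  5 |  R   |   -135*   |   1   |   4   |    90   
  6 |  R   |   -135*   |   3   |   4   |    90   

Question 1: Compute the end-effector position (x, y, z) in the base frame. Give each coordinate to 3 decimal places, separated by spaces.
-0.061 -6.237 -2.475

after link 1: o_1 = (2.0000, -3.4641, 4.0000)
after link 2: o_2 = (-0.2141, -7.6292, -0.3301)
after link 3: o_3 = (-1.5131, -7.3792, -0.8301)
after link 4: o_4 = (-3.2452, -4.3792, -2.8301)
after link 5: o_5 = (-3.5936, -5.7757, 1.0336)
after link 6: o_6 = (-0.0612, -6.2371, -2.4749)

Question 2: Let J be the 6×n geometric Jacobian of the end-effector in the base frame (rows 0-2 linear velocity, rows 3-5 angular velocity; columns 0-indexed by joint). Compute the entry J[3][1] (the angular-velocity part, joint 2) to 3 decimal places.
-0.866

axis z_1 = (-0.8660,-0.5000,0.0000); lever o_n−o_1 = (-2.0612,-2.7730,-6.4749)
cross product → J_v[:, 1] = (3.2375,-5.6075,1.3709)
J_ω[:, 1] = z_1
entry J[3][1] = -0.8660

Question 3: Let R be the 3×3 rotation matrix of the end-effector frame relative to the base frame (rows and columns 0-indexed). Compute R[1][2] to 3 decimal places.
-0.195

End-effector z-axis (col 2 of R) = (-0.7039,-0.1951,-0.6830)
R[1][2] = -0.1951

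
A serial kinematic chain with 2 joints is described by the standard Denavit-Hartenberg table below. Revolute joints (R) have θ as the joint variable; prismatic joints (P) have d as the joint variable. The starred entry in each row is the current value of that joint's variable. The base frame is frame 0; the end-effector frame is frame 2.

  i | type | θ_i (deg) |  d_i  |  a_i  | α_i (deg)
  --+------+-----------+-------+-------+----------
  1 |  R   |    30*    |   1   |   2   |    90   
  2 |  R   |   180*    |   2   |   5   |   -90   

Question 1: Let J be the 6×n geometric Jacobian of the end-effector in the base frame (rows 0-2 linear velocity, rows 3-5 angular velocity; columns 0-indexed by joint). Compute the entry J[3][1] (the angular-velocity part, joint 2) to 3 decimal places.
0.500

axis z_1 = (0.5000,-0.8660,0.0000); lever o_n−o_1 = (-3.3301,-4.2321,0.0000)
cross product → J_v[:, 1] = (-0.0000,-0.0000,-5.0000)
J_ω[:, 1] = z_1
entry J[3][1] = 0.5000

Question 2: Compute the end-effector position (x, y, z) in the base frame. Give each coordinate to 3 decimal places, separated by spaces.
after link 1: o_1 = (1.7321, 1.0000, 1.0000)
after link 2: o_2 = (-1.5981, -3.2321, 1.0000)

-1.598 -3.232 1.000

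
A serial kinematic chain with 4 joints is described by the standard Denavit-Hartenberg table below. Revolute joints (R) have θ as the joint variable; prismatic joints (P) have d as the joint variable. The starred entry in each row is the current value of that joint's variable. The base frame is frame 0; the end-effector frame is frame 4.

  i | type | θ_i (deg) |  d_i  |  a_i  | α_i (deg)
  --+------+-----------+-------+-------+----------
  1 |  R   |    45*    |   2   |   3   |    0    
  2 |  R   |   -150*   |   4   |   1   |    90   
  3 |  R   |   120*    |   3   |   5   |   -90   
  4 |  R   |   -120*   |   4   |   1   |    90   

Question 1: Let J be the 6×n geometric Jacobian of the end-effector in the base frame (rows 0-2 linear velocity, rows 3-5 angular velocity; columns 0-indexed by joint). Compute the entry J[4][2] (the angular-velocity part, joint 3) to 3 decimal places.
0.259

axis z_2 = (-0.9659,0.2588,0.0000); lever o_n−o_2 = (-2.2554,6.5200,1.8971)
cross product → J_v[:, 2] = (0.4910,1.8325,-5.7141)
J_ω[:, 2] = z_2
entry J[4][2] = 0.2588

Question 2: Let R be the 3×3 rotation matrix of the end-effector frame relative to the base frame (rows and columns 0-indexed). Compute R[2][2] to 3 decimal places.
End-effector z-axis (col 2 of R) = (0.3709,-0.5477,-0.7500)
R[2][2] = -0.7500

-0.750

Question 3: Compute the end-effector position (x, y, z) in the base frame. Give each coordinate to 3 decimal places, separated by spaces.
after link 1: o_1 = (2.1213, 2.1213, 2.0000)
after link 2: o_2 = (1.8625, 1.1554, 6.0000)
after link 3: o_3 = (-0.3882, 4.3467, 10.3301)
after link 4: o_4 = (-0.3929, 7.6754, 7.8971)

-0.393 7.675 7.897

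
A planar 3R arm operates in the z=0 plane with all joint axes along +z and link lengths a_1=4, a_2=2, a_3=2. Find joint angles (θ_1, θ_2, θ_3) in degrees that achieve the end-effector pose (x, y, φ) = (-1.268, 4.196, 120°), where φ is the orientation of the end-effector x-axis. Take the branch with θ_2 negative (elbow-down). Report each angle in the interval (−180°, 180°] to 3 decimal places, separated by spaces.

119.999 -150.005 150.006

wrist centre = target − a_3·(cos φ, sin φ) = (-0.2680, 2.4639)
cos θ_2 = (6.1429−4²−2²)/(2·4·2) = -0.8661; θ_2 = -150.0052° (elbow-down)
β = atan2(2.4639,-0.2680) = 96.2076°; ψ = atan2(-0.9998,2.2679) = -23.7915°
θ_1 = β − ψ = 119.9991°
θ_3 = φ − θ_1 − θ_2 = 150.0061° (wrapped to (-180°,180°])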